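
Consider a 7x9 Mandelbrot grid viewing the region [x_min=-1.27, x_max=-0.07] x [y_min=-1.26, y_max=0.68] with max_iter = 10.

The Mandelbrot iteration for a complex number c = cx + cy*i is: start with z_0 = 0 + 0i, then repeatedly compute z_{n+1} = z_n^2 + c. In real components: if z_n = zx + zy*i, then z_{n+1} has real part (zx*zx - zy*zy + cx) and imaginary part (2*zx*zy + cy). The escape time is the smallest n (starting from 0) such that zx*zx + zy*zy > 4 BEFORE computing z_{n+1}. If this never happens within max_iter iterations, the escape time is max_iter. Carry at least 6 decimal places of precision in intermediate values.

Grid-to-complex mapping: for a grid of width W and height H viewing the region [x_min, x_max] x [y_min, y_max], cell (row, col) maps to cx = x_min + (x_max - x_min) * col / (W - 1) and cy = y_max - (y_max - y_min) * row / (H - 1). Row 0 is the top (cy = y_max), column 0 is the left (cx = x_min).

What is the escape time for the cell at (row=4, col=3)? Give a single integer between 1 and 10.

z_0 = 0 + 0i, c = -0.6700 + -0.2900i
Iter 1: z = -0.6700 + -0.2900i, |z|^2 = 0.5330
Iter 2: z = -0.3052 + 0.0986i, |z|^2 = 0.1029
Iter 3: z = -0.5866 + -0.3502i, |z|^2 = 0.4667
Iter 4: z = -0.4486 + 0.1208i, |z|^2 = 0.2158
Iter 5: z = -0.4834 + -0.3984i, |z|^2 = 0.3924
Iter 6: z = -0.5950 + 0.0952i, |z|^2 = 0.3631
Iter 7: z = -0.3250 + -0.4032i, |z|^2 = 0.2682
Iter 8: z = -0.7270 + -0.0279i, |z|^2 = 0.5293
Iter 9: z = -0.1423 + -0.2494i, |z|^2 = 0.0824

Answer: 10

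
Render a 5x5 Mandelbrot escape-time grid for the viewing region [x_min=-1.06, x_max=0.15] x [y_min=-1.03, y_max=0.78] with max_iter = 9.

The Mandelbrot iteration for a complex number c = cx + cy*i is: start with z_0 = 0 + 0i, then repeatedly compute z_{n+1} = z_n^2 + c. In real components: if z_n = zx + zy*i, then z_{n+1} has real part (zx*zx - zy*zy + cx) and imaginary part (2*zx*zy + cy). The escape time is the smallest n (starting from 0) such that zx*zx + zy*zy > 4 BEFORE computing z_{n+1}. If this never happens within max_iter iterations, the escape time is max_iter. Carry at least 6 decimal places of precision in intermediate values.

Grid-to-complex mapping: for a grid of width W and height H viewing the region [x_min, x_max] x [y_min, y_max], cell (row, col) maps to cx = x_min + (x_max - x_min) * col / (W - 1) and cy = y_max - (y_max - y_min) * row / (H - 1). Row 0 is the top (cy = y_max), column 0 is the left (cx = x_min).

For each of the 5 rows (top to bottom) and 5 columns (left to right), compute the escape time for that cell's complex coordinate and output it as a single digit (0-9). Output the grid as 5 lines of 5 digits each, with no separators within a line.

(row=0, col=0): c = -1.0600 + 0.7800i → escape time 3
(row=0, col=1): c = -0.7575 + 0.7800i → escape time 4
(row=0, col=2): c = -0.4550 + 0.7800i → escape time 6
(row=0, col=3): c = -0.1525 + 0.7800i → escape time 9
(row=0, col=4): c = 0.1500 + 0.7800i → escape time 6
(row=1, col=0): c = -1.0600 + 0.3275i → escape time 9
(row=1, col=1): c = -0.7575 + 0.3275i → escape time 9
(row=1, col=2): c = -0.4550 + 0.3275i → escape time 9
(row=1, col=3): c = -0.1525 + 0.3275i → escape time 9
(row=1, col=4): c = 0.1500 + 0.3275i → escape time 9
(row=2, col=0): c = -1.0600 + -0.1250i → escape time 9
(row=2, col=1): c = -0.7575 + -0.1250i → escape time 9
(row=2, col=2): c = -0.4550 + -0.1250i → escape time 9
(row=2, col=3): c = -0.1525 + -0.1250i → escape time 9
(row=2, col=4): c = 0.1500 + -0.1250i → escape time 9
(row=3, col=0): c = -1.0600 + -0.5775i → escape time 4
(row=3, col=1): c = -0.7575 + -0.5775i → escape time 6
(row=3, col=2): c = -0.4550 + -0.5775i → escape time 9
(row=3, col=3): c = -0.1525 + -0.5775i → escape time 9
(row=3, col=4): c = 0.1500 + -0.5775i → escape time 9
(row=4, col=0): c = -1.0600 + -1.0300i → escape time 3
(row=4, col=1): c = -0.7575 + -1.0300i → escape time 3
(row=4, col=2): c = -0.4550 + -1.0300i → escape time 4
(row=4, col=3): c = -0.1525 + -1.0300i → escape time 9
(row=4, col=4): c = 0.1500 + -1.0300i → escape time 4

Answer: 34696
99999
99999
46999
33494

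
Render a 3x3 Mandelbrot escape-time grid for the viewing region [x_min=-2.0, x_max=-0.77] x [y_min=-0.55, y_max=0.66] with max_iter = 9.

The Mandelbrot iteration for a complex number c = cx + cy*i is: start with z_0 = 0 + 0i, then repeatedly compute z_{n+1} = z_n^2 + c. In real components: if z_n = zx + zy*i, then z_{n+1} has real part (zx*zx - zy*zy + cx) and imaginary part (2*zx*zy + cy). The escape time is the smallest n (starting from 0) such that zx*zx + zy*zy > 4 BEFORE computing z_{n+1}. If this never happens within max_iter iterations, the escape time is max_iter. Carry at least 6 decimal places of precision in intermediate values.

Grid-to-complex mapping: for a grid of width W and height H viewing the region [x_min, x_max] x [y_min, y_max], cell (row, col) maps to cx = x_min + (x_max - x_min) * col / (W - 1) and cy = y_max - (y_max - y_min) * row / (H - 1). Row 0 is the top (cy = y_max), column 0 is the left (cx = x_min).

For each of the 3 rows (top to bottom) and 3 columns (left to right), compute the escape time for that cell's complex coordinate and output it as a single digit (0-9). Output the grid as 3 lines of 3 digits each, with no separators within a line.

(row=0, col=0): c = -2.0000 + 0.6600i → escape time 1
(row=0, col=1): c = -1.3850 + 0.6600i → escape time 3
(row=0, col=2): c = -0.7700 + 0.6600i → escape time 5
(row=1, col=0): c = -2.0000 + 0.0550i → escape time 1
(row=1, col=1): c = -1.3850 + 0.0550i → escape time 9
(row=1, col=2): c = -0.7700 + 0.0550i → escape time 9
(row=2, col=0): c = -2.0000 + -0.5500i → escape time 1
(row=2, col=1): c = -1.3850 + -0.5500i → escape time 3
(row=2, col=2): c = -0.7700 + -0.5500i → escape time 6

Answer: 135
199
136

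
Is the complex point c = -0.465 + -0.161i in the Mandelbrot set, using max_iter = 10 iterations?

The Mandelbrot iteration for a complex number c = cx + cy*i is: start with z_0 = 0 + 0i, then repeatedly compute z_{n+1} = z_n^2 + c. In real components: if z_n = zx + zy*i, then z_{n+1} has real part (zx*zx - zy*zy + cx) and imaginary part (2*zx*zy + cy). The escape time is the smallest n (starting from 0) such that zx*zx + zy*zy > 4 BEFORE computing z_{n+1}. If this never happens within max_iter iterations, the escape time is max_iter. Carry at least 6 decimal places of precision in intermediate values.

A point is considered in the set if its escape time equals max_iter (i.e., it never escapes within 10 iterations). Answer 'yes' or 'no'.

Answer: yes

Derivation:
z_0 = 0 + 0i, c = -0.4650 + -0.1610i
Iter 1: z = -0.4650 + -0.1610i, |z|^2 = 0.2421
Iter 2: z = -0.2747 + -0.0113i, |z|^2 = 0.0756
Iter 3: z = -0.3897 + -0.1548i, |z|^2 = 0.1758
Iter 4: z = -0.3371 + -0.0404i, |z|^2 = 0.1153
Iter 5: z = -0.3530 + -0.1338i, |z|^2 = 0.1425
Iter 6: z = -0.3583 + -0.0665i, |z|^2 = 0.1328
Iter 7: z = -0.3410 + -0.1133i, |z|^2 = 0.1292
Iter 8: z = -0.3615 + -0.0837i, |z|^2 = 0.1377
Iter 9: z = -0.3413 + -0.1005i, |z|^2 = 0.1266
Did not escape in 10 iterations → in set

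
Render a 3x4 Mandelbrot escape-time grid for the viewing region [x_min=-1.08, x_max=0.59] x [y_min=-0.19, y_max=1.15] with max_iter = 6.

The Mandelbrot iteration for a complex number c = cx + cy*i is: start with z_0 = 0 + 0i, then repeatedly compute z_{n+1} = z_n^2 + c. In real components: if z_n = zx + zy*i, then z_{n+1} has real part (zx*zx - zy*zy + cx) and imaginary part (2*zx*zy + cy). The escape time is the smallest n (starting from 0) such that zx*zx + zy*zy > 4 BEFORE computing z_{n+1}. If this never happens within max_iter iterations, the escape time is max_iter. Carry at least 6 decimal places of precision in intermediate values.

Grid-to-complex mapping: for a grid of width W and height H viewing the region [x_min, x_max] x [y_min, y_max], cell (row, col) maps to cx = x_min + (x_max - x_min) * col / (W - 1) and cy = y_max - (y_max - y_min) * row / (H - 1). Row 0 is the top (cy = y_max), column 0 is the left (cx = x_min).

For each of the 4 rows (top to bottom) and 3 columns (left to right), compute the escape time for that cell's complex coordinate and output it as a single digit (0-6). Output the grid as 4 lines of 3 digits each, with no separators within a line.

Answer: 342
363
664
664

Derivation:
(row=0, col=0): c = -1.0800 + 1.1500i → escape time 3
(row=0, col=1): c = -0.2450 + 1.1500i → escape time 4
(row=0, col=2): c = 0.5900 + 1.1500i → escape time 2
(row=1, col=0): c = -1.0800 + 0.7033i → escape time 3
(row=1, col=1): c = -0.2450 + 0.7033i → escape time 6
(row=1, col=2): c = 0.5900 + 0.7033i → escape time 3
(row=2, col=0): c = -1.0800 + 0.2567i → escape time 6
(row=2, col=1): c = -0.2450 + 0.2567i → escape time 6
(row=2, col=2): c = 0.5900 + 0.2567i → escape time 4
(row=3, col=0): c = -1.0800 + -0.1900i → escape time 6
(row=3, col=1): c = -0.2450 + -0.1900i → escape time 6
(row=3, col=2): c = 0.5900 + -0.1900i → escape time 4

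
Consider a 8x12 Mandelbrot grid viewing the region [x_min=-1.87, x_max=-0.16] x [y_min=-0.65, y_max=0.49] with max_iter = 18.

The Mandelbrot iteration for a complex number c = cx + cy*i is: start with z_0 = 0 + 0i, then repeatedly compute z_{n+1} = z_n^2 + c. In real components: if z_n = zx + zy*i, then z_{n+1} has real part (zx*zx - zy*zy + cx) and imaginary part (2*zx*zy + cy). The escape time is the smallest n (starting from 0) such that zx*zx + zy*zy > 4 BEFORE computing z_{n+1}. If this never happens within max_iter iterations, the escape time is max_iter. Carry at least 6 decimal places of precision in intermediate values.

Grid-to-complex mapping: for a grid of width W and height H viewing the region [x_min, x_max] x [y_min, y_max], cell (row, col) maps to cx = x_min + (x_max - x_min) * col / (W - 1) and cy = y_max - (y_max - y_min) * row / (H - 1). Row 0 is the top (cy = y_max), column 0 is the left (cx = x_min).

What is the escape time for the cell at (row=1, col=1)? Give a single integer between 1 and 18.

Answer: 4

Derivation:
z_0 = 0 + 0i, c = -1.6257 + 0.3864i
Iter 1: z = -1.6257 + 0.3864i, |z|^2 = 2.7922
Iter 2: z = 0.8680 + -0.8699i, |z|^2 = 1.5100
Iter 3: z = -1.6290 + -1.1237i, |z|^2 = 3.9164
Iter 4: z = -0.2345 + 4.0473i, |z|^2 = 16.4358
Escaped at iteration 4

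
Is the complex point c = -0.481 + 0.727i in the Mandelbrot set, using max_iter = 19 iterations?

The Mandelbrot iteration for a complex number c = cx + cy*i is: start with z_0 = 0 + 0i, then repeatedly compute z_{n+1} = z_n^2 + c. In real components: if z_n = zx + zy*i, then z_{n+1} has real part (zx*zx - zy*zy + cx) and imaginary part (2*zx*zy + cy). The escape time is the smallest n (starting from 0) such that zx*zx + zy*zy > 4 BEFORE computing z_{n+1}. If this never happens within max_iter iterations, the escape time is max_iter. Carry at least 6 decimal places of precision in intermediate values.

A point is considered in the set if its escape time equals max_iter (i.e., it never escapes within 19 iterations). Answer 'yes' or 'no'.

z_0 = 0 + 0i, c = -0.4810 + 0.7270i
Iter 1: z = -0.4810 + 0.7270i, |z|^2 = 0.7599
Iter 2: z = -0.7782 + 0.0276i, |z|^2 = 0.6063
Iter 3: z = 0.1238 + 0.6840i, |z|^2 = 0.4832
Iter 4: z = -0.9335 + 0.8963i, |z|^2 = 1.6749
Iter 5: z = -0.4129 + -0.9465i, |z|^2 = 1.0664
Iter 6: z = -1.2064 + 1.5087i, |z|^2 = 3.7316
Iter 7: z = -1.3017 + -2.9132i, |z|^2 = 10.1811
Escaped at iteration 7

Answer: no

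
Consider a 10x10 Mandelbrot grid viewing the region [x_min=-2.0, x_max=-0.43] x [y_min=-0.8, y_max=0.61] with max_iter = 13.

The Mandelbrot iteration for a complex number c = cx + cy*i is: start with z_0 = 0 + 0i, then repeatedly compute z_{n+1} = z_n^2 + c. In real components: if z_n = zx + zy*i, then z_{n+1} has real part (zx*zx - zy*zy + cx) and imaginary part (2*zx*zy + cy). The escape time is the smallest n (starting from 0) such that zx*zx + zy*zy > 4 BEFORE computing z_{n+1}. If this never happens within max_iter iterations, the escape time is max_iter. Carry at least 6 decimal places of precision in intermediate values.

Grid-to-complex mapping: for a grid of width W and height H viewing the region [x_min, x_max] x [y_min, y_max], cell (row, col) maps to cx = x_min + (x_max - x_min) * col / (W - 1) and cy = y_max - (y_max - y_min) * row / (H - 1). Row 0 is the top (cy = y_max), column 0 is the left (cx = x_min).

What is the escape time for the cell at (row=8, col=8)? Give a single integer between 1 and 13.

Answer: 11

Derivation:
z_0 = 0 + 0i, c = -0.6044 + -0.6433i
Iter 1: z = -0.6044 + -0.6433i, |z|^2 = 0.7792
Iter 2: z = -0.6530 + 0.1344i, |z|^2 = 0.4444
Iter 3: z = -0.1961 + -0.8188i, |z|^2 = 0.7090
Iter 4: z = -1.2365 + -0.3221i, |z|^2 = 1.6326
Iter 5: z = 0.8206 + 0.1533i, |z|^2 = 0.6969
Iter 6: z = 0.0455 + -0.3918i, |z|^2 = 0.1556
Iter 7: z = -0.7559 + -0.6790i, |z|^2 = 1.0323
Iter 8: z = -0.4941 + 0.3831i, |z|^2 = 0.3909
Iter 9: z = -0.5071 + -1.0219i, |z|^2 = 1.3014
Iter 10: z = -1.3917 + 0.3930i, |z|^2 = 2.0912
Iter 11: z = 1.1778 + -1.7372i, |z|^2 = 4.4053
Escaped at iteration 11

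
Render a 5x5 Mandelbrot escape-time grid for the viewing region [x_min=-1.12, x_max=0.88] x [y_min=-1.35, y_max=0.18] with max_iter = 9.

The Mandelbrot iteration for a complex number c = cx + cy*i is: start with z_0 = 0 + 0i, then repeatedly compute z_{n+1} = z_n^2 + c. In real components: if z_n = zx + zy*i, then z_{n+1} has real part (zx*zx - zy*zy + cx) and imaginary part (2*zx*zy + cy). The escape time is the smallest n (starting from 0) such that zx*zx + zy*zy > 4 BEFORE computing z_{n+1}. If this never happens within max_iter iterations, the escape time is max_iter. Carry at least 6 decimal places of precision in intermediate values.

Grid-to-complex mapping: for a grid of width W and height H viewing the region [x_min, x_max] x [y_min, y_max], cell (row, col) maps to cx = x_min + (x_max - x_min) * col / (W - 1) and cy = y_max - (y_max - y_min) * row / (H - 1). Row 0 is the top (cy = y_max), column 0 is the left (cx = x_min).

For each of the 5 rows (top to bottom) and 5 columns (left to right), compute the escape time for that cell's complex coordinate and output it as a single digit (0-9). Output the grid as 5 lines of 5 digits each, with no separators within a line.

(row=0, col=0): c = -1.1200 + 0.1800i → escape time 9
(row=0, col=1): c = -0.6200 + 0.1800i → escape time 9
(row=0, col=2): c = -0.1200 + 0.1800i → escape time 9
(row=0, col=3): c = 0.3800 + 0.1800i → escape time 9
(row=0, col=4): c = 0.8800 + 0.1800i → escape time 3
(row=1, col=0): c = -1.1200 + -0.2025i → escape time 9
(row=1, col=1): c = -0.6200 + -0.2025i → escape time 9
(row=1, col=2): c = -0.1200 + -0.2025i → escape time 9
(row=1, col=3): c = 0.3800 + -0.2025i → escape time 9
(row=1, col=4): c = 0.8800 + -0.2025i → escape time 3
(row=2, col=0): c = -1.1200 + -0.5850i → escape time 4
(row=2, col=1): c = -0.6200 + -0.5850i → escape time 9
(row=2, col=2): c = -0.1200 + -0.5850i → escape time 9
(row=2, col=3): c = 0.3800 + -0.5850i → escape time 9
(row=2, col=4): c = 0.8800 + -0.5850i → escape time 2
(row=3, col=0): c = -1.1200 + -0.9675i → escape time 3
(row=3, col=1): c = -0.6200 + -0.9675i → escape time 4
(row=3, col=2): c = -0.1200 + -0.9675i → escape time 9
(row=3, col=3): c = 0.3800 + -0.9675i → escape time 3
(row=3, col=4): c = 0.8800 + -0.9675i → escape time 2
(row=4, col=0): c = -1.1200 + -1.3500i → escape time 2
(row=4, col=1): c = -0.6200 + -1.3500i → escape time 2
(row=4, col=2): c = -0.1200 + -1.3500i → escape time 2
(row=4, col=3): c = 0.3800 + -1.3500i → escape time 2
(row=4, col=4): c = 0.8800 + -1.3500i → escape time 2

Answer: 99993
99993
49992
34932
22222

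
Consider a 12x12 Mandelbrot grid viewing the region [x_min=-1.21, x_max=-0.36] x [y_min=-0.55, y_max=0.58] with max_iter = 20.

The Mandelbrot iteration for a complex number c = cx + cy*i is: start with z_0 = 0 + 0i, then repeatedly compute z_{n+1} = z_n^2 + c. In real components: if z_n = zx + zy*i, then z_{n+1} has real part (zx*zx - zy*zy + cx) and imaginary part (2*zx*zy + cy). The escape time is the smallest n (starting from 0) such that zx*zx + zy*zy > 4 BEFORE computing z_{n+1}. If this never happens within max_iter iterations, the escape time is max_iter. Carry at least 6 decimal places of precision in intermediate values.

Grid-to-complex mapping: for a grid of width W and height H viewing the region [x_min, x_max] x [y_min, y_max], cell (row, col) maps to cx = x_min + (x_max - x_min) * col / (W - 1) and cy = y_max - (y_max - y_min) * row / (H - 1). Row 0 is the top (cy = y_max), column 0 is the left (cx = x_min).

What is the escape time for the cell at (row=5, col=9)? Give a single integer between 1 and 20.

z_0 = 0 + 0i, c = -0.5145 + 0.0664i
Iter 1: z = -0.5145 + 0.0664i, |z|^2 = 0.2692
Iter 2: z = -0.2542 + -0.0019i, |z|^2 = 0.0646
Iter 3: z = -0.4499 + 0.0673i, |z|^2 = 0.2070
Iter 4: z = -0.3166 + 0.0058i, |z|^2 = 0.1003
Iter 5: z = -0.4143 + 0.0627i, |z|^2 = 0.1756
Iter 6: z = -0.3468 + 0.0144i, |z|^2 = 0.1205
Iter 7: z = -0.3945 + 0.0564i, |z|^2 = 0.1588
Iter 8: z = -0.3621 + 0.0219i, |z|^2 = 0.1316
Iter 9: z = -0.3839 + 0.0505i, |z|^2 = 0.1499
Iter 10: z = -0.3697 + 0.0276i, |z|^2 = 0.1375
Iter 11: z = -0.3786 + 0.0460i, |z|^2 = 0.1455
Iter 12: z = -0.3733 + 0.0316i, |z|^2 = 0.1404
Iter 13: z = -0.3762 + 0.0428i, |z|^2 = 0.1433
Iter 14: z = -0.3749 + 0.0342i, |z|^2 = 0.1417
Iter 15: z = -0.3752 + 0.0408i, |z|^2 = 0.1424
Iter 16: z = -0.3754 + 0.0358i, |z|^2 = 0.1422
Iter 17: z = -0.3749 + 0.0395i, |z|^2 = 0.1421
Iter 18: z = -0.3756 + 0.0368i, |z|^2 = 0.1424
Iter 19: z = -0.3748 + 0.0388i, |z|^2 = 0.1420

Answer: 20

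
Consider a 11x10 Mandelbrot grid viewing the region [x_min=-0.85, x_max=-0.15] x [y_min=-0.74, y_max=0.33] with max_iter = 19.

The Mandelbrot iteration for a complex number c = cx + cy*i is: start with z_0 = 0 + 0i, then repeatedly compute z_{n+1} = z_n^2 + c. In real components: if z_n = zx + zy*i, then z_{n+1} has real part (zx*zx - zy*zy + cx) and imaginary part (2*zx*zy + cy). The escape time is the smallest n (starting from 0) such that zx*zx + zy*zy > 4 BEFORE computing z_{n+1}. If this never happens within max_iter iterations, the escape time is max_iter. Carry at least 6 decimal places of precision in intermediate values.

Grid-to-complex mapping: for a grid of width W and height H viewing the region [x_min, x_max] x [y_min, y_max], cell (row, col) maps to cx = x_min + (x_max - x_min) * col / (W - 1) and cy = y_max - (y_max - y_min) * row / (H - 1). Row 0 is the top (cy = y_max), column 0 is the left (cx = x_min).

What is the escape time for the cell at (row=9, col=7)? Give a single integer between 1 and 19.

z_0 = 0 + 0i, c = -0.3600 + -0.7400i
Iter 1: z = -0.3600 + -0.7400i, |z|^2 = 0.6772
Iter 2: z = -0.7780 + -0.2072i, |z|^2 = 0.6482
Iter 3: z = 0.2024 + -0.4176i, |z|^2 = 0.2153
Iter 4: z = -0.4934 + -0.9090i, |z|^2 = 1.0698
Iter 5: z = -0.9428 + 0.1571i, |z|^2 = 0.9136
Iter 6: z = 0.5042 + -1.0362i, |z|^2 = 1.3279
Iter 7: z = -1.1795 + -1.7849i, |z|^2 = 4.5770
Escaped at iteration 7

Answer: 7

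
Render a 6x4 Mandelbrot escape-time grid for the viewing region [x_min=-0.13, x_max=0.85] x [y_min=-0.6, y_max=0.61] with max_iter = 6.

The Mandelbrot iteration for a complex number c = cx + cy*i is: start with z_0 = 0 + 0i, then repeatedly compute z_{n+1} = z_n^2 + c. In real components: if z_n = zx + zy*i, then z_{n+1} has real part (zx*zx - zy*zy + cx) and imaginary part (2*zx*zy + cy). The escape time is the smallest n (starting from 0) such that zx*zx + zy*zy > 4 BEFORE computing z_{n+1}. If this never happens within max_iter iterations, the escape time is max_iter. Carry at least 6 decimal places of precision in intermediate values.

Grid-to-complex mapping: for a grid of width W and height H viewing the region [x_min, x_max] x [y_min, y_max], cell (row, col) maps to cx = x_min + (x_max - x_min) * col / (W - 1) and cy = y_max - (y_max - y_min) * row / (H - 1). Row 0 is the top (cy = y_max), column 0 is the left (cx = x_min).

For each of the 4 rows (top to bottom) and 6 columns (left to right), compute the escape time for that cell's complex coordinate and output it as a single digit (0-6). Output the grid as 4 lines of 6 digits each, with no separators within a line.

(row=0, col=0): c = -0.1300 + 0.6100i → escape time 6
(row=0, col=1): c = 0.0660 + 0.6100i → escape time 6
(row=0, col=2): c = 0.2620 + 0.6100i → escape time 6
(row=0, col=3): c = 0.4580 + 0.6100i → escape time 5
(row=0, col=4): c = 0.6540 + 0.6100i → escape time 3
(row=0, col=5): c = 0.8500 + 0.6100i → escape time 2
(row=1, col=0): c = -0.1300 + 0.2067i → escape time 6
(row=1, col=1): c = 0.0660 + 0.2067i → escape time 6
(row=1, col=2): c = 0.2620 + 0.2067i → escape time 6
(row=1, col=3): c = 0.4580 + 0.2067i → escape time 6
(row=1, col=4): c = 0.6540 + 0.2067i → escape time 4
(row=1, col=5): c = 0.8500 + 0.2067i → escape time 3
(row=2, col=0): c = -0.1300 + -0.1967i → escape time 6
(row=2, col=1): c = 0.0660 + -0.1967i → escape time 6
(row=2, col=2): c = 0.2620 + -0.1967i → escape time 6
(row=2, col=3): c = 0.4580 + -0.1967i → escape time 6
(row=2, col=4): c = 0.6540 + -0.1967i → escape time 4
(row=2, col=5): c = 0.8500 + -0.1967i → escape time 3
(row=3, col=0): c = -0.1300 + -0.6000i → escape time 6
(row=3, col=1): c = 0.0660 + -0.6000i → escape time 6
(row=3, col=2): c = 0.2620 + -0.6000i → escape time 6
(row=3, col=3): c = 0.4580 + -0.6000i → escape time 5
(row=3, col=4): c = 0.6540 + -0.6000i → escape time 3
(row=3, col=5): c = 0.8500 + -0.6000i → escape time 2

Answer: 666532
666643
666643
666532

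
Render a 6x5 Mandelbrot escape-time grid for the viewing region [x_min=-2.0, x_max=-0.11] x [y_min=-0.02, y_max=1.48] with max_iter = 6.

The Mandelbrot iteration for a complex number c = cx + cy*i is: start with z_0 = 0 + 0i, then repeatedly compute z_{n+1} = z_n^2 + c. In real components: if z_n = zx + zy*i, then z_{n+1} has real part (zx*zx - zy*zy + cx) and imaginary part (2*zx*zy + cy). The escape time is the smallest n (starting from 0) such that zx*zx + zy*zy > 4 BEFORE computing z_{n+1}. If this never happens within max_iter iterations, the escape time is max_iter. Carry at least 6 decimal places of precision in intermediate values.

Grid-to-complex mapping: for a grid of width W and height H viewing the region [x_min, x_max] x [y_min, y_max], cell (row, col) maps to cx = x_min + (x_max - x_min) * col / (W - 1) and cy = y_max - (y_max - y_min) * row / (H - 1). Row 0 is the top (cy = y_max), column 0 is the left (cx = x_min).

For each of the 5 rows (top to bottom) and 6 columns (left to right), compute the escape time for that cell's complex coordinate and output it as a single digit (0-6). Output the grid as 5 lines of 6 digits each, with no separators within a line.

(row=0, col=0): c = -2.0000 + 1.4800i → escape time 1
(row=0, col=1): c = -1.6220 + 1.4800i → escape time 1
(row=0, col=2): c = -1.2440 + 1.4800i → escape time 2
(row=0, col=3): c = -0.8660 + 1.4800i → escape time 2
(row=0, col=4): c = -0.4880 + 1.4800i → escape time 2
(row=0, col=5): c = -0.1100 + 1.4800i → escape time 2
(row=1, col=0): c = -2.0000 + 1.1050i → escape time 1
(row=1, col=1): c = -1.6220 + 1.1050i → escape time 2
(row=1, col=2): c = -1.2440 + 1.1050i → escape time 3
(row=1, col=3): c = -0.8660 + 1.1050i → escape time 3
(row=1, col=4): c = -0.4880 + 1.1050i → escape time 4
(row=1, col=5): c = -0.1100 + 1.1050i → escape time 5
(row=2, col=0): c = -2.0000 + 0.7300i → escape time 1
(row=2, col=1): c = -1.6220 + 0.7300i → escape time 3
(row=2, col=2): c = -1.2440 + 0.7300i → escape time 3
(row=2, col=3): c = -0.8660 + 0.7300i → escape time 4
(row=2, col=4): c = -0.4880 + 0.7300i → escape time 6
(row=2, col=5): c = -0.1100 + 0.7300i → escape time 6
(row=3, col=0): c = -2.0000 + 0.3550i → escape time 1
(row=3, col=1): c = -1.6220 + 0.3550i → escape time 4
(row=3, col=2): c = -1.2440 + 0.3550i → escape time 6
(row=3, col=3): c = -0.8660 + 0.3550i → escape time 6
(row=3, col=4): c = -0.4880 + 0.3550i → escape time 6
(row=3, col=5): c = -0.1100 + 0.3550i → escape time 6
(row=4, col=0): c = -2.0000 + -0.0200i → escape time 1
(row=4, col=1): c = -1.6220 + -0.0200i → escape time 6
(row=4, col=2): c = -1.2440 + -0.0200i → escape time 6
(row=4, col=3): c = -0.8660 + -0.0200i → escape time 6
(row=4, col=4): c = -0.4880 + -0.0200i → escape time 6
(row=4, col=5): c = -0.1100 + -0.0200i → escape time 6

Answer: 112222
123345
133466
146666
166666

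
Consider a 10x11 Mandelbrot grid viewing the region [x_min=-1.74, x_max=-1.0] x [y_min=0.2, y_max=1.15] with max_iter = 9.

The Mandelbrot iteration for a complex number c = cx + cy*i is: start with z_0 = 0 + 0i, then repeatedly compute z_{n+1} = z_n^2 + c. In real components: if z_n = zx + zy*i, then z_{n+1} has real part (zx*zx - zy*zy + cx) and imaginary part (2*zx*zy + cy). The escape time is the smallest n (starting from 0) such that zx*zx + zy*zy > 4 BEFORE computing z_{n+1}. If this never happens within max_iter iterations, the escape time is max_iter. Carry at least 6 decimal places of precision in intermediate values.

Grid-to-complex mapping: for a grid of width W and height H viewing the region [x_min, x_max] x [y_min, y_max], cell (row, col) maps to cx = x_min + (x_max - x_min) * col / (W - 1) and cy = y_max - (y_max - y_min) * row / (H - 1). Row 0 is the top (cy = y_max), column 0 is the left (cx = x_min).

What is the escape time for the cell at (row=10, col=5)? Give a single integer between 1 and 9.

Answer: 7

Derivation:
z_0 = 0 + 0i, c = -1.3289 + 0.2000i
Iter 1: z = -1.3289 + 0.2000i, |z|^2 = 1.8059
Iter 2: z = 0.3971 + -0.3316i, |z|^2 = 0.2676
Iter 3: z = -1.2812 + -0.0633i, |z|^2 = 1.6454
Iter 4: z = 0.3085 + 0.3622i, |z|^2 = 0.2263
Iter 5: z = -1.3649 + 0.4235i, |z|^2 = 2.0423
Iter 6: z = 0.3547 + -0.9559i, |z|^2 = 1.0397
Iter 7: z = -2.1169 + -0.4782i, |z|^2 = 4.7098
Escaped at iteration 7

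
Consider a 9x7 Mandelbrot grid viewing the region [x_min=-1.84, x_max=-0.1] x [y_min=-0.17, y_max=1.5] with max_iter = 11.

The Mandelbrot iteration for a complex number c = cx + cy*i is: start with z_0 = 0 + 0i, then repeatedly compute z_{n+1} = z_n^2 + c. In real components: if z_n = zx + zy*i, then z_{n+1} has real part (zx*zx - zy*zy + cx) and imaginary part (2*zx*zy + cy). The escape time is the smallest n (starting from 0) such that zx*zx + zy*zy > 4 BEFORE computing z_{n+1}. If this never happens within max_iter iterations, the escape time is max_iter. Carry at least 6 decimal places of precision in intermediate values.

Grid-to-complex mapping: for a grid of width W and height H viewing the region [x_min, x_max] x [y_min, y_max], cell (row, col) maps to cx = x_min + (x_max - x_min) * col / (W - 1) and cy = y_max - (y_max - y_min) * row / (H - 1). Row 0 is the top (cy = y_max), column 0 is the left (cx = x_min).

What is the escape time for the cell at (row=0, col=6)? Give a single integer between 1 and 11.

z_0 = 0 + 0i, c = -0.5350 + 1.5000i
Iter 1: z = -0.5350 + 1.5000i, |z|^2 = 2.5362
Iter 2: z = -2.4988 + -0.1050i, |z|^2 = 6.2549
Escaped at iteration 2

Answer: 2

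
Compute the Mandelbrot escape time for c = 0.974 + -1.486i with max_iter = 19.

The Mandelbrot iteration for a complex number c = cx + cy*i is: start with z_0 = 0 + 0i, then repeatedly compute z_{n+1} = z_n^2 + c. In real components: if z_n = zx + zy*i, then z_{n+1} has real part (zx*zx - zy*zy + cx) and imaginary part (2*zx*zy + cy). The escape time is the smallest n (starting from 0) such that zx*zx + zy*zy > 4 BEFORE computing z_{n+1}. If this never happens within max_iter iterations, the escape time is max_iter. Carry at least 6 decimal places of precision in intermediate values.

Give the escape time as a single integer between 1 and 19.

z_0 = 0 + 0i, c = 0.9740 + -1.4860i
Iter 1: z = 0.9740 + -1.4860i, |z|^2 = 3.1569
Iter 2: z = -0.2855 + -4.3807i, |z|^2 = 19.2723
Escaped at iteration 2

Answer: 2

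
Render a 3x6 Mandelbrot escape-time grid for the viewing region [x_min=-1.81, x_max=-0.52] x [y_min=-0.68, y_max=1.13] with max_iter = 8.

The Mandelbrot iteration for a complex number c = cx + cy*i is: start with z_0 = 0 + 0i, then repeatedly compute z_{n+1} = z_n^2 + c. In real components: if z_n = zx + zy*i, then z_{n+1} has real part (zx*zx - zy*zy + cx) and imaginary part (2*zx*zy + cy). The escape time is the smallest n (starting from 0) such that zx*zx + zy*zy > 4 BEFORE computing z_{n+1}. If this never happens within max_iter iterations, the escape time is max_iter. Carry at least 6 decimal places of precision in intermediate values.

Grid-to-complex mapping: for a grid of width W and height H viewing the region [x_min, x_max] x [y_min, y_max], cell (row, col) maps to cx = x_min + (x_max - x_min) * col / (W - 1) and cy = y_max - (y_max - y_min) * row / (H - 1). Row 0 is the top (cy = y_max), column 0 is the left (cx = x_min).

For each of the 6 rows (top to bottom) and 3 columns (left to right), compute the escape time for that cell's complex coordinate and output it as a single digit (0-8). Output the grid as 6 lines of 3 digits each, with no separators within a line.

(row=0, col=0): c = -1.8100 + 1.1300i → escape time 1
(row=0, col=1): c = -1.1650 + 1.1300i → escape time 3
(row=0, col=2): c = -0.5200 + 1.1300i → escape time 3
(row=1, col=0): c = -1.8100 + 0.7680i → escape time 2
(row=1, col=1): c = -1.1650 + 0.7680i → escape time 3
(row=1, col=2): c = -0.5200 + 0.7680i → escape time 6
(row=2, col=0): c = -1.8100 + 0.4060i → escape time 3
(row=2, col=1): c = -1.1650 + 0.4060i → escape time 7
(row=2, col=2): c = -0.5200 + 0.4060i → escape time 8
(row=3, col=0): c = -1.8100 + 0.0440i → escape time 7
(row=3, col=1): c = -1.1650 + 0.0440i → escape time 8
(row=3, col=2): c = -0.5200 + 0.0440i → escape time 8
(row=4, col=0): c = -1.8100 + -0.3180i → escape time 3
(row=4, col=1): c = -1.1650 + -0.3180i → escape time 8
(row=4, col=2): c = -0.5200 + -0.3180i → escape time 8
(row=5, col=0): c = -1.8100 + -0.6800i → escape time 2
(row=5, col=1): c = -1.1650 + -0.6800i → escape time 3
(row=5, col=2): c = -0.5200 + -0.6800i → escape time 8

Answer: 133
236
378
788
388
238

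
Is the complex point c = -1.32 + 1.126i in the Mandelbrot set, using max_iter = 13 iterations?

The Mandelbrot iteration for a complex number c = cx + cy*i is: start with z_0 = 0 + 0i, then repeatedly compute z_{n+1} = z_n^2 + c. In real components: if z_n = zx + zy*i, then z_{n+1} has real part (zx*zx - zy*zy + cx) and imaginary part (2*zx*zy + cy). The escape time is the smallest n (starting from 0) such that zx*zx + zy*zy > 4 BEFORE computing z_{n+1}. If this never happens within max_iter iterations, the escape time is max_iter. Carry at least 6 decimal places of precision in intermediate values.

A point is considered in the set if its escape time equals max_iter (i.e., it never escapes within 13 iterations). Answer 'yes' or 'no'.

z_0 = 0 + 0i, c = -1.3200 + 1.1260i
Iter 1: z = -1.3200 + 1.1260i, |z|^2 = 3.0103
Iter 2: z = -0.8455 + -1.8466i, |z|^2 = 4.1249
Escaped at iteration 2

Answer: no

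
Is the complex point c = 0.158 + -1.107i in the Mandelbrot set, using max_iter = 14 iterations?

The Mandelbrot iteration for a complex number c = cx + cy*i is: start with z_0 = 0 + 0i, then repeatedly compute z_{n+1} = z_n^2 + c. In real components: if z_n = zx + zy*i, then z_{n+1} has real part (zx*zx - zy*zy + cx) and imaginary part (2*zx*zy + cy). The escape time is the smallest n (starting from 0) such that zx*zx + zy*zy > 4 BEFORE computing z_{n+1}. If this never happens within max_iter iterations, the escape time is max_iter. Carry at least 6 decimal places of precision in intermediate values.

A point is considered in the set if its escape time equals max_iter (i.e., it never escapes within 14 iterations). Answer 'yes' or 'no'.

Answer: no

Derivation:
z_0 = 0 + 0i, c = 0.1580 + -1.1070i
Iter 1: z = 0.1580 + -1.1070i, |z|^2 = 1.2504
Iter 2: z = -1.0425 + -1.4568i, |z|^2 = 3.2091
Iter 3: z = -0.8775 + 1.9304i, |z|^2 = 4.4965
Escaped at iteration 3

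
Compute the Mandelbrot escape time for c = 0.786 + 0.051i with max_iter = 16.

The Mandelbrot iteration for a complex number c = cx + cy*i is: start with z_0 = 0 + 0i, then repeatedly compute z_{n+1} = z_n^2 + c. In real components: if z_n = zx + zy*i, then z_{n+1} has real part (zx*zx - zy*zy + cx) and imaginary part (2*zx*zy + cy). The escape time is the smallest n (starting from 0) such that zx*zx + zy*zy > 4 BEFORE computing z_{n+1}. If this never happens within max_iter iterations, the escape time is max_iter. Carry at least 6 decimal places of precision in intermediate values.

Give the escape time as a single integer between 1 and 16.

Answer: 3

Derivation:
z_0 = 0 + 0i, c = 0.7860 + 0.0510i
Iter 1: z = 0.7860 + 0.0510i, |z|^2 = 0.6204
Iter 2: z = 1.4012 + 0.1312i, |z|^2 = 1.9806
Iter 3: z = 2.7321 + 0.4186i, |z|^2 = 7.6398
Escaped at iteration 3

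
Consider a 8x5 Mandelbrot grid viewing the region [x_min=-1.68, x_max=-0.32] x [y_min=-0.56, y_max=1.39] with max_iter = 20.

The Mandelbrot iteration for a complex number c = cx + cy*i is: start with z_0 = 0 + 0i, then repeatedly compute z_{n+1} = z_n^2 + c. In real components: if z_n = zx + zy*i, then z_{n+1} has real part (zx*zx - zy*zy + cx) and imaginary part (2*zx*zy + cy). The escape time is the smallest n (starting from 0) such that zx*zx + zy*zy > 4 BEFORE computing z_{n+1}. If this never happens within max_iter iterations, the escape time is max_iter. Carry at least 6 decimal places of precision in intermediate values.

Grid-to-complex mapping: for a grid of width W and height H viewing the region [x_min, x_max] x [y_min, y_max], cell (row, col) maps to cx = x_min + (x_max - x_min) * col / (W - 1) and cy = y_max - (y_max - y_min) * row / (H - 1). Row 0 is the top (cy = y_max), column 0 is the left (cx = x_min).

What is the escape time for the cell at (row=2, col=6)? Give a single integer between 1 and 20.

z_0 = 0 + 0i, c = -0.5143 + 0.4150i
Iter 1: z = -0.5143 + 0.4150i, |z|^2 = 0.4367
Iter 2: z = -0.4220 + -0.0119i, |z|^2 = 0.1782
Iter 3: z = -0.3363 + 0.4250i, |z|^2 = 0.2937
Iter 4: z = -0.5818 + 0.1291i, |z|^2 = 0.3552
Iter 5: z = -0.1925 + 0.2648i, |z|^2 = 0.1071
Iter 6: z = -0.5473 + 0.3131i, |z|^2 = 0.3976
Iter 7: z = -0.3127 + 0.0723i, |z|^2 = 0.1030
Iter 8: z = -0.4217 + 0.3698i, |z|^2 = 0.3146
Iter 9: z = -0.4732 + 0.1031i, |z|^2 = 0.2345
Iter 10: z = -0.3010 + 0.3174i, |z|^2 = 0.1914
Iter 11: z = -0.5244 + 0.2239i, |z|^2 = 0.3252
Iter 12: z = -0.2894 + 0.1801i, |z|^2 = 0.1162
Iter 13: z = -0.4630 + 0.3107i, |z|^2 = 0.3109
Iter 14: z = -0.3965 + 0.1273i, |z|^2 = 0.1734
Iter 15: z = -0.3733 + 0.3141i, |z|^2 = 0.2380
Iter 16: z = -0.4736 + 0.1805i, |z|^2 = 0.2569
Iter 17: z = -0.3226 + 0.2440i, |z|^2 = 0.1636
Iter 18: z = -0.4698 + 0.2576i, |z|^2 = 0.2870
Iter 19: z = -0.3599 + 0.1730i, |z|^2 = 0.1595

Answer: 20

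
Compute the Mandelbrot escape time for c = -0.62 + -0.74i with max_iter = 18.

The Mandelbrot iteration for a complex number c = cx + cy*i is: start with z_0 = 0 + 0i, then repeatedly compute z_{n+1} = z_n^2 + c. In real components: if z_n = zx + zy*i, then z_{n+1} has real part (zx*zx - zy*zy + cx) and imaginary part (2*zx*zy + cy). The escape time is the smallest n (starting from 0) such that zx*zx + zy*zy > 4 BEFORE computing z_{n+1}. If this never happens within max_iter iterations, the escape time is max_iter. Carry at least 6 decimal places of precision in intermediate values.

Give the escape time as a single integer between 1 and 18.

z_0 = 0 + 0i, c = -0.6200 + -0.7400i
Iter 1: z = -0.6200 + -0.7400i, |z|^2 = 0.9320
Iter 2: z = -0.7832 + 0.1776i, |z|^2 = 0.6449
Iter 3: z = -0.0381 + -1.0182i, |z|^2 = 1.0382
Iter 4: z = -1.6553 + -0.6623i, |z|^2 = 3.1786
Iter 5: z = 1.6812 + 1.4527i, |z|^2 = 4.9367
Escaped at iteration 5

Answer: 5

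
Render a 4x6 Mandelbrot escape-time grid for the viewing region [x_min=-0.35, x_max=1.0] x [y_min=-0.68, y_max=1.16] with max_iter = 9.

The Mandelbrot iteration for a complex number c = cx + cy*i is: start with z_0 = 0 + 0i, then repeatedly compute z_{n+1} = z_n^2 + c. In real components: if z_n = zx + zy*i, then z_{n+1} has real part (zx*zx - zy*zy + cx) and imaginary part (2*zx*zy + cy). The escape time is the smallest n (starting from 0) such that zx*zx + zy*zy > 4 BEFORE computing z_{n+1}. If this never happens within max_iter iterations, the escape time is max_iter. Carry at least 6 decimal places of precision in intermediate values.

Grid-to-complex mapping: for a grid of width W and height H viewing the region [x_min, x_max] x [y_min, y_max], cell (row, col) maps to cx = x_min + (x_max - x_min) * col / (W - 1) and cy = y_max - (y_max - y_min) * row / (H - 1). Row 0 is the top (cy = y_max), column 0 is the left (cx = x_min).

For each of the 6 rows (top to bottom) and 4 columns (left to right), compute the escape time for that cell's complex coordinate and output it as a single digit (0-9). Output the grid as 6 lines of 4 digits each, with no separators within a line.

Answer: 3322
7632
9942
9942
9942
9932

Derivation:
(row=0, col=0): c = -0.3500 + 1.1600i → escape time 3
(row=0, col=1): c = 0.1000 + 1.1600i → escape time 3
(row=0, col=2): c = 0.5500 + 1.1600i → escape time 2
(row=0, col=3): c = 1.0000 + 1.1600i → escape time 2
(row=1, col=0): c = -0.3500 + 0.7920i → escape time 7
(row=1, col=1): c = 0.1000 + 0.7920i → escape time 6
(row=1, col=2): c = 0.5500 + 0.7920i → escape time 3
(row=1, col=3): c = 1.0000 + 0.7920i → escape time 2
(row=2, col=0): c = -0.3500 + 0.4240i → escape time 9
(row=2, col=1): c = 0.1000 + 0.4240i → escape time 9
(row=2, col=2): c = 0.5500 + 0.4240i → escape time 4
(row=2, col=3): c = 1.0000 + 0.4240i → escape time 2
(row=3, col=0): c = -0.3500 + 0.0560i → escape time 9
(row=3, col=1): c = 0.1000 + 0.0560i → escape time 9
(row=3, col=2): c = 0.5500 + 0.0560i → escape time 4
(row=3, col=3): c = 1.0000 + 0.0560i → escape time 2
(row=4, col=0): c = -0.3500 + -0.3120i → escape time 9
(row=4, col=1): c = 0.1000 + -0.3120i → escape time 9
(row=4, col=2): c = 0.5500 + -0.3120i → escape time 4
(row=4, col=3): c = 1.0000 + -0.3120i → escape time 2
(row=5, col=0): c = -0.3500 + -0.6800i → escape time 9
(row=5, col=1): c = 0.1000 + -0.6800i → escape time 9
(row=5, col=2): c = 0.5500 + -0.6800i → escape time 3
(row=5, col=3): c = 1.0000 + -0.6800i → escape time 2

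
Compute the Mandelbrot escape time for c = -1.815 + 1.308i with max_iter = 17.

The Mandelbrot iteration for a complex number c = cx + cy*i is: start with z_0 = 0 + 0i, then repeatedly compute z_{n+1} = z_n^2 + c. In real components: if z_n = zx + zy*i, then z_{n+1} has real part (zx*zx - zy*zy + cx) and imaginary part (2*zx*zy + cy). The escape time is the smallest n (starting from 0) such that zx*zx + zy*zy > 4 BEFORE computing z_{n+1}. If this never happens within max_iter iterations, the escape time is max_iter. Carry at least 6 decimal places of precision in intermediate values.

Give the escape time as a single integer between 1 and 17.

z_0 = 0 + 0i, c = -1.8150 + 1.3080i
Iter 1: z = -1.8150 + 1.3080i, |z|^2 = 5.0051
Escaped at iteration 1

Answer: 1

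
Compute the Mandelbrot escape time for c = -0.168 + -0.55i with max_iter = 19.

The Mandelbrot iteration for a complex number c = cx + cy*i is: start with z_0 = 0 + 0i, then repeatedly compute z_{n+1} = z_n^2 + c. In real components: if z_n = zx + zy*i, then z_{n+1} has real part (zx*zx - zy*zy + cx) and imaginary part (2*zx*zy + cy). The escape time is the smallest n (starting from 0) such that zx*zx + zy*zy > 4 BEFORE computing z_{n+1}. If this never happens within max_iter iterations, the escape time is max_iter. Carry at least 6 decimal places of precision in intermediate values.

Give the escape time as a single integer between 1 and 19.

Answer: 19

Derivation:
z_0 = 0 + 0i, c = -0.1680 + -0.5500i
Iter 1: z = -0.1680 + -0.5500i, |z|^2 = 0.3307
Iter 2: z = -0.4423 + -0.3652i, |z|^2 = 0.3290
Iter 3: z = -0.1058 + -0.2270i, |z|^2 = 0.0627
Iter 4: z = -0.2083 + -0.5020i, |z|^2 = 0.2954
Iter 5: z = -0.3766 + -0.3408i, |z|^2 = 0.2580
Iter 6: z = -0.1424 + -0.2933i, |z|^2 = 0.1063
Iter 7: z = -0.2337 + -0.4665i, |z|^2 = 0.2723
Iter 8: z = -0.3310 + -0.3319i, |z|^2 = 0.2197
Iter 9: z = -0.1686 + -0.3303i, |z|^2 = 0.1375
Iter 10: z = -0.2487 + -0.4386i, |z|^2 = 0.2542
Iter 11: z = -0.2986 + -0.3319i, |z|^2 = 0.1993
Iter 12: z = -0.1890 + -0.3518i, |z|^2 = 0.1595
Iter 13: z = -0.2561 + -0.4170i, |z|^2 = 0.2395
Iter 14: z = -0.2763 + -0.3364i, |z|^2 = 0.1895
Iter 15: z = -0.2048 + -0.3641i, |z|^2 = 0.1745
Iter 16: z = -0.2586 + -0.4009i, |z|^2 = 0.2276
Iter 17: z = -0.2618 + -0.3427i, |z|^2 = 0.1860
Iter 18: z = -0.2169 + -0.3706i, |z|^2 = 0.1844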